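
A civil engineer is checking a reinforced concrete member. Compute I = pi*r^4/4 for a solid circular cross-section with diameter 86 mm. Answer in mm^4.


r = d / 2 = 86 / 2 = 43.0 mm
I = pi * r^4 / 4 = pi * 43.0^4 / 4
= 2685120.03 mm^4

2685120.03 mm^4


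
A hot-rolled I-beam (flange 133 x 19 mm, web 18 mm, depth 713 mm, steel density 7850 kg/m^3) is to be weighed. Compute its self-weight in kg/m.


A_flanges = 2 * 133 * 19 = 5054 mm^2
A_web = (713 - 2 * 19) * 18 = 12150 mm^2
A_total = 5054 + 12150 = 17204 mm^2 = 0.017204 m^2
Weight = rho * A = 7850 * 0.017204 = 135.0514 kg/m

135.0514 kg/m


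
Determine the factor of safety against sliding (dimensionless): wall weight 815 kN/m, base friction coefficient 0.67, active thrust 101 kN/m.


Resisting force = mu * W = 0.67 * 815 = 546.05 kN/m
FOS = Resisting / Driving = 546.05 / 101
= 5.4064 (dimensionless)

5.4064 (dimensionless)


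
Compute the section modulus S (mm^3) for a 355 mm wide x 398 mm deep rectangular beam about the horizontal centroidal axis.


S = b * h^2 / 6
= 355 * 398^2 / 6
= 355 * 158404 / 6
= 9372236.67 mm^3

9372236.67 mm^3


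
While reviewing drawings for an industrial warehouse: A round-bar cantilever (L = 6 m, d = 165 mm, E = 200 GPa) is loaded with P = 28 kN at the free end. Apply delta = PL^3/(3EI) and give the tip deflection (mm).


I = pi * d^4 / 64 = pi * 165^4 / 64 = 36383600.6 mm^4
L = 6000.0 mm, P = 28000.0 N, E = 200000.0 MPa
delta = P * L^3 / (3 * E * I)
= 28000.0 * 6000.0^3 / (3 * 200000.0 * 36383600.6)
= 277.0479 mm

277.0479 mm


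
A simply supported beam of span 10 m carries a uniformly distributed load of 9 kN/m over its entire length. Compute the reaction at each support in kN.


Total load = w * L = 9 * 10 = 90 kN
By symmetry, each reaction R = total / 2 = 90 / 2 = 45.0 kN

45.0 kN


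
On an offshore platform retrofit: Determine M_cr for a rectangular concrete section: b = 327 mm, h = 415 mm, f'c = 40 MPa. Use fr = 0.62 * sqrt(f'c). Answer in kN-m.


fr = 0.62 * sqrt(40) = 0.62 * 6.3246 = 3.9212 MPa
I = 327 * 415^3 / 12 = 1947649468.75 mm^4
y_t = 207.5 mm
M_cr = fr * I / y_t = 3.9212 * 1947649468.75 / 207.5 N-mm
= 36.8056 kN-m

36.8056 kN-m


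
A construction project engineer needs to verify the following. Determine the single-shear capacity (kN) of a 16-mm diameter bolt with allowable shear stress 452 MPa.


A = pi * d^2 / 4 = pi * 16^2 / 4 = 201.0619 mm^2
V = f_v * A / 1000 = 452 * 201.0619 / 1000
= 90.88 kN

90.88 kN


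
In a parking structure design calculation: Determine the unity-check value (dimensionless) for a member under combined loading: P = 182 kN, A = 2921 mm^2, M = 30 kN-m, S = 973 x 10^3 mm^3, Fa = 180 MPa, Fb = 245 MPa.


f_a = P / A = 182000.0 / 2921 = 62.3074 MPa
f_b = M / S = 30000000.0 / 973000.0 = 30.8325 MPa
Ratio = f_a / Fa + f_b / Fb
= 62.3074 / 180 + 30.8325 / 245
= 0.472 (dimensionless)

0.472 (dimensionless)


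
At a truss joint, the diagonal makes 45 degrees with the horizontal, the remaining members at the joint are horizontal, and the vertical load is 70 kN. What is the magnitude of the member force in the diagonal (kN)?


At the joint, only the diagonal has a vertical component, so vertical equilibrium gives:
F * sin(45) = 70
F = 70 / sin(45)
= 70 / 0.707107
= 98.99 kN

98.99 kN


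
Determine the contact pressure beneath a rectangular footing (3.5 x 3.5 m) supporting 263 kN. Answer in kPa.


A = 3.5 * 3.5 = 12.25 m^2
q = P / A = 263 / 12.25
= 21.4694 kPa

21.4694 kPa


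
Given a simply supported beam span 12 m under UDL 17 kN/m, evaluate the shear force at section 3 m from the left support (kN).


R_A = w * L / 2 = 17 * 12 / 2 = 102.0 kN
V(x) = R_A - w * x = 102.0 - 17 * 3
= 51.0 kN

51.0 kN


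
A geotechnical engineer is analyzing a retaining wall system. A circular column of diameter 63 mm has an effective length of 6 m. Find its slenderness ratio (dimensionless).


Radius of gyration r = d / 4 = 63 / 4 = 15.75 mm
L_eff = 6000.0 mm
Slenderness ratio = L / r = 6000.0 / 15.75 = 380.95 (dimensionless)

380.95 (dimensionless)


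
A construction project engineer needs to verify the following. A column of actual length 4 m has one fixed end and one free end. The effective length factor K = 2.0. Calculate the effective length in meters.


L_eff = K * L
= 2.0 * 4
= 8.0 m

8.0 m


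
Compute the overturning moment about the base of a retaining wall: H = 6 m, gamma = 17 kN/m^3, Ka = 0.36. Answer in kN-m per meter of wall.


Pa = 0.5 * Ka * gamma * H^2
= 0.5 * 0.36 * 17 * 6^2
= 110.16 kN/m
Arm = H / 3 = 6 / 3 = 2.0 m
Mo = Pa * arm = Pa * H / 3 = 110.16 * 6 / 3 = 220.32 kN-m/m

220.32 kN-m/m


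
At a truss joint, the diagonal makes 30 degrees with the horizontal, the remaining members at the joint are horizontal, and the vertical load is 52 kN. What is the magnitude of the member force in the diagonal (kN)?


At the joint, only the diagonal has a vertical component, so vertical equilibrium gives:
F * sin(30) = 52
F = 52 / sin(30)
= 52 / 0.5
= 104.0 kN

104.0 kN


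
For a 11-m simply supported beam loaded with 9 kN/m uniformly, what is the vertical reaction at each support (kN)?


Total load = w * L = 9 * 11 = 99 kN
By symmetry, each reaction R = total / 2 = 99 / 2 = 49.5 kN

49.5 kN


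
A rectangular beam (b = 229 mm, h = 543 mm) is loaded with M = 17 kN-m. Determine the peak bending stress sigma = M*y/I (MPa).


I = b * h^3 / 12 = 229 * 543^3 / 12 = 3055299050.25 mm^4
y = h / 2 = 543 / 2 = 271.5 mm
M = 17 kN-m = 17000000.0 N-mm
sigma = M * y / I = 17000000.0 * 271.5 / 3055299050.25
= 1.51 MPa

1.51 MPa


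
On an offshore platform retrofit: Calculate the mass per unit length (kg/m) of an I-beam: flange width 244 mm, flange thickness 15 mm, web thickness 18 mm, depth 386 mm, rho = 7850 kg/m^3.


A_flanges = 2 * 244 * 15 = 7320 mm^2
A_web = (386 - 2 * 15) * 18 = 6408 mm^2
A_total = 7320 + 6408 = 13728 mm^2 = 0.013728 m^2
Weight = rho * A = 7850 * 0.013728 = 107.7648 kg/m

107.7648 kg/m


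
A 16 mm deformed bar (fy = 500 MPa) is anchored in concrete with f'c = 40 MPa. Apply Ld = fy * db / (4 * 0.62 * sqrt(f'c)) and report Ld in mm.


Ld = (fy * db) / (4 * 0.62 * sqrt(f'c))
= (500 * 16) / (4 * 0.62 * sqrt(40))
= 8000 / 15.6849
= 510.04 mm

510.04 mm


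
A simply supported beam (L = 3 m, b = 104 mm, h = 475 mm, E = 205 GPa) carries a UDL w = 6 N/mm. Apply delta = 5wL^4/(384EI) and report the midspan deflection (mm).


I = 104 * 475^3 / 12 = 928822916.67 mm^4
L = 3000.0 mm, w = 6 N/mm, E = 205000.0 MPa
delta = 5 * w * L^4 / (384 * E * I)
= 5 * 6 * 3000.0^4 / (384 * 205000.0 * 928822916.67)
= 0.0332 mm

0.0332 mm


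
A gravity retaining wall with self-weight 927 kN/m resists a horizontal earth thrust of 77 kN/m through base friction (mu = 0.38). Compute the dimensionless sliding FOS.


Resisting force = mu * W = 0.38 * 927 = 352.26 kN/m
FOS = Resisting / Driving = 352.26 / 77
= 4.5748 (dimensionless)

4.5748 (dimensionless)


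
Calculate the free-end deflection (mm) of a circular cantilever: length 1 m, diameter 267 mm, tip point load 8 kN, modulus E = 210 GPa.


I = pi * d^4 / 64 = pi * 267^4 / 64 = 249468056.8 mm^4
L = 1000.0 mm, P = 8000.0 N, E = 210000.0 MPa
delta = P * L^3 / (3 * E * I)
= 8000.0 * 1000.0^3 / (3 * 210000.0 * 249468056.8)
= 0.0509 mm

0.0509 mm


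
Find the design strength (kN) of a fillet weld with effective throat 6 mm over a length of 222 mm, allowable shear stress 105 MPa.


Strength = throat * length * allowable stress
= 6 * 222 * 105 N
= 139860 N
= 139.86 kN

139.86 kN


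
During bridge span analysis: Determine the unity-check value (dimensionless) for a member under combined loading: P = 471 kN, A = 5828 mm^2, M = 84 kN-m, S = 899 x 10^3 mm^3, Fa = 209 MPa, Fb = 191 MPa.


f_a = P / A = 471000.0 / 5828 = 80.8167 MPa
f_b = M / S = 84000000.0 / 899000.0 = 93.4372 MPa
Ratio = f_a / Fa + f_b / Fb
= 80.8167 / 209 + 93.4372 / 191
= 0.8759 (dimensionless)

0.8759 (dimensionless)


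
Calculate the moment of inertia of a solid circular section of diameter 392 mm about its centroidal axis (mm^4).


r = d / 2 = 392 / 2 = 196.0 mm
I = pi * r^4 / 4 = pi * 196.0^4 / 4
= 1159082014.14 mm^4

1159082014.14 mm^4


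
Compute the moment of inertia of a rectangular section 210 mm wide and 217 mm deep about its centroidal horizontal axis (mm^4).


I = b * h^3 / 12
= 210 * 217^3 / 12
= 210 * 10218313 / 12
= 178820477.5 mm^4

178820477.5 mm^4


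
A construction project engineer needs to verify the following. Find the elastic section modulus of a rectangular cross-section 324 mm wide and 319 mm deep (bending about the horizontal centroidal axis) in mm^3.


S = b * h^2 / 6
= 324 * 319^2 / 6
= 324 * 101761 / 6
= 5495094.0 mm^3

5495094.0 mm^3


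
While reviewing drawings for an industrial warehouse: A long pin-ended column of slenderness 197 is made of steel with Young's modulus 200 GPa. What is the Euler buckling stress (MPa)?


sigma_cr = pi^2 * E / lambda^2
= 9.8696 * 200000.0 / 197^2
= 9.8696 * 200000.0 / 38809
= 50.8625 MPa

50.8625 MPa


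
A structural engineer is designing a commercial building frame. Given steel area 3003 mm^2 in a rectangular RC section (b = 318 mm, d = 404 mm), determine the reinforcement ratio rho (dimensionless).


rho = As / (b * d)
= 3003 / (318 * 404)
= 3003 / 128472
= 0.023375 (dimensionless)

0.023375 (dimensionless)


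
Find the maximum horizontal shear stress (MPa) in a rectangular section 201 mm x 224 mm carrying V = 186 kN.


A = b * h = 201 * 224 = 45024 mm^2
V = 186 kN = 186000.0 N
tau_max = 1.5 * V / A = 1.5 * 186000.0 / 45024
= 6.1967 MPa

6.1967 MPa


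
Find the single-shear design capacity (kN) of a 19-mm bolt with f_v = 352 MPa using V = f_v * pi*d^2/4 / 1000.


A = pi * d^2 / 4 = pi * 19^2 / 4 = 283.5287 mm^2
V = f_v * A / 1000 = 352 * 283.5287 / 1000
= 99.8021 kN

99.8021 kN


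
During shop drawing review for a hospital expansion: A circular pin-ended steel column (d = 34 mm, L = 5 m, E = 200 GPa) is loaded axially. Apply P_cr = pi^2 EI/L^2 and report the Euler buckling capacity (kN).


I = pi * d^4 / 64 = 65597.24 mm^4
L = 5000.0 mm
P_cr = pi^2 * E * I / L^2
= 9.8696 * 200000.0 * 65597.24 / 5000.0^2
= 5179.35 N = 5.1794 kN

5.1794 kN


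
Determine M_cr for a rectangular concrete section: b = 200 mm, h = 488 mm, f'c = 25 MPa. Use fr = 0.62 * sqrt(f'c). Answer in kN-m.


fr = 0.62 * sqrt(25) = 0.62 * 5.0 = 3.1 MPa
I = 200 * 488^3 / 12 = 1936904533.33 mm^4
y_t = 244.0 mm
M_cr = fr * I / y_t = 3.1 * 1936904533.33 / 244.0 N-mm
= 24.6082 kN-m

24.6082 kN-m


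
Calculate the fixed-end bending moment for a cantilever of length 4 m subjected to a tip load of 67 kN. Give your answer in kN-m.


For a cantilever with a point load at the free end:
M_max = P * L = 67 * 4 = 268 kN-m

268 kN-m


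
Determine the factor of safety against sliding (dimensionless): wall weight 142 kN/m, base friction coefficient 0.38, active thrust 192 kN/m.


Resisting force = mu * W = 0.38 * 142 = 53.96 kN/m
FOS = Resisting / Driving = 53.96 / 192
= 0.281 (dimensionless)

0.281 (dimensionless)


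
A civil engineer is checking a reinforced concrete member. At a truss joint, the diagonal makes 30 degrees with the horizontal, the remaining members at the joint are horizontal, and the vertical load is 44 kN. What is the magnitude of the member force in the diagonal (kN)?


At the joint, only the diagonal has a vertical component, so vertical equilibrium gives:
F * sin(30) = 44
F = 44 / sin(30)
= 44 / 0.5
= 88.0 kN

88.0 kN


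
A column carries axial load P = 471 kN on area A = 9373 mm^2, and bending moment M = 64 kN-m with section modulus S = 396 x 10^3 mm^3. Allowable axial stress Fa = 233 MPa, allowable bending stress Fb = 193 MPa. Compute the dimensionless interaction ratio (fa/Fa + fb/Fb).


f_a = P / A = 471000.0 / 9373 = 50.2507 MPa
f_b = M / S = 64000000.0 / 396000.0 = 161.6162 MPa
Ratio = f_a / Fa + f_b / Fb
= 50.2507 / 233 + 161.6162 / 193
= 1.0531 (dimensionless)

1.0531 (dimensionless)


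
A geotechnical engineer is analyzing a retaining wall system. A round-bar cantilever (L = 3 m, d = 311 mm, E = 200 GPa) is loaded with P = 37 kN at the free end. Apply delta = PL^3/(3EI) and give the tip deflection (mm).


I = pi * d^4 / 64 = pi * 311^4 / 64 = 459210124.66 mm^4
L = 3000.0 mm, P = 37000.0 N, E = 200000.0 MPa
delta = P * L^3 / (3 * E * I)
= 37000.0 * 3000.0^3 / (3 * 200000.0 * 459210124.66)
= 3.6258 mm

3.6258 mm


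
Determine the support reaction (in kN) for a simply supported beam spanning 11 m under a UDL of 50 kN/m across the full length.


Total load = w * L = 50 * 11 = 550 kN
By symmetry, each reaction R = total / 2 = 550 / 2 = 275.0 kN

275.0 kN


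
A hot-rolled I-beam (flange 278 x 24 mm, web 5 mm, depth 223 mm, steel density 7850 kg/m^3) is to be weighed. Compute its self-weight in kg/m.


A_flanges = 2 * 278 * 24 = 13344 mm^2
A_web = (223 - 2 * 24) * 5 = 875 mm^2
A_total = 13344 + 875 = 14219 mm^2 = 0.014219 m^2
Weight = rho * A = 7850 * 0.014219 = 111.6192 kg/m

111.6192 kg/m


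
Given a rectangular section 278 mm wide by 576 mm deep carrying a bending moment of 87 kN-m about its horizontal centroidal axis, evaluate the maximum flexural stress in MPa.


I = b * h^3 / 12 = 278 * 576^3 / 12 = 4427218944.0 mm^4
y = h / 2 = 576 / 2 = 288.0 mm
M = 87 kN-m = 87000000.0 N-mm
sigma = M * y / I = 87000000.0 * 288.0 / 4427218944.0
= 5.66 MPa

5.66 MPa


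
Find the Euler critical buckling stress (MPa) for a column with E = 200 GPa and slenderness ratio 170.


sigma_cr = pi^2 * E / lambda^2
= 9.8696 * 200000.0 / 170^2
= 9.8696 * 200000.0 / 28900
= 68.3018 MPa

68.3018 MPa


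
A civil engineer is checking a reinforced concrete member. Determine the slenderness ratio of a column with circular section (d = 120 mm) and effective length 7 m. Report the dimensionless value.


Radius of gyration r = d / 4 = 120 / 4 = 30.0 mm
L_eff = 7000.0 mm
Slenderness ratio = L / r = 7000.0 / 30.0 = 233.33 (dimensionless)

233.33 (dimensionless)


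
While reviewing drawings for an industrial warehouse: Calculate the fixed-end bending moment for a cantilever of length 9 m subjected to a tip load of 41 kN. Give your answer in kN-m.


For a cantilever with a point load at the free end:
M_max = P * L = 41 * 9 = 369 kN-m

369 kN-m


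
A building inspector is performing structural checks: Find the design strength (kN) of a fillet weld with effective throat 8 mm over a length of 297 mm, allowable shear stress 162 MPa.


Strength = throat * length * allowable stress
= 8 * 297 * 162 N
= 384912 N
= 384.91 kN

384.91 kN


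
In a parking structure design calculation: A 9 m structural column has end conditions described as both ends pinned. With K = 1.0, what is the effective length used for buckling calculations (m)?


L_eff = K * L
= 1.0 * 9
= 9.0 m

9.0 m


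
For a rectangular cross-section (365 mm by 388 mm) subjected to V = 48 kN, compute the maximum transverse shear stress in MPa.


A = b * h = 365 * 388 = 141620 mm^2
V = 48 kN = 48000.0 N
tau_max = 1.5 * V / A = 1.5 * 48000.0 / 141620
= 0.5084 MPa

0.5084 MPa


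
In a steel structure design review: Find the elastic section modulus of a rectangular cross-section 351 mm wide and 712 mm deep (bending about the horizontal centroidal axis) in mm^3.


S = b * h^2 / 6
= 351 * 712^2 / 6
= 351 * 506944 / 6
= 29656224.0 mm^3

29656224.0 mm^3


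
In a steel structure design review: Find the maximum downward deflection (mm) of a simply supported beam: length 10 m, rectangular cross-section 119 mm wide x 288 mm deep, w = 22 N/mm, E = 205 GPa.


I = 119 * 288^3 / 12 = 236888064.0 mm^4
L = 10000.0 mm, w = 22 N/mm, E = 205000.0 MPa
delta = 5 * w * L^4 / (384 * E * I)
= 5 * 22 * 10000.0^4 / (384 * 205000.0 * 236888064.0)
= 58.9881 mm

58.9881 mm


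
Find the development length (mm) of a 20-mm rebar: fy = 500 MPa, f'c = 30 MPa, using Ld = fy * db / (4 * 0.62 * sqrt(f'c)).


Ld = (fy * db) / (4 * 0.62 * sqrt(f'c))
= (500 * 20) / (4 * 0.62 * sqrt(30))
= 10000 / 13.5835
= 736.19 mm

736.19 mm


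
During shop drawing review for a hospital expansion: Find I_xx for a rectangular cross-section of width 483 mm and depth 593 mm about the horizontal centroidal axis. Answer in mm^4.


I = b * h^3 / 12
= 483 * 593^3 / 12
= 483 * 208527857 / 12
= 8393246244.25 mm^4

8393246244.25 mm^4


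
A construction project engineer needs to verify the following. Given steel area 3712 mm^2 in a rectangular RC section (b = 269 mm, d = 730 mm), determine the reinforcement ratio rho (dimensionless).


rho = As / (b * d)
= 3712 / (269 * 730)
= 3712 / 196370
= 0.018903 (dimensionless)

0.018903 (dimensionless)


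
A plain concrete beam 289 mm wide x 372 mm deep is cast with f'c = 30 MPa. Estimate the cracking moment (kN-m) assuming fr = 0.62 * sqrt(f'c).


fr = 0.62 * sqrt(30) = 0.62 * 5.4772 = 3.3959 MPa
I = 289 * 372^3 / 12 = 1239782256.0 mm^4
y_t = 186.0 mm
M_cr = fr * I / y_t = 3.3959 * 1239782256.0 / 186.0 N-mm
= 22.6352 kN-m

22.6352 kN-m


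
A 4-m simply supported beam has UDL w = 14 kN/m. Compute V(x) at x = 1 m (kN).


R_A = w * L / 2 = 14 * 4 / 2 = 28.0 kN
V(x) = R_A - w * x = 28.0 - 14 * 1
= 14.0 kN

14.0 kN


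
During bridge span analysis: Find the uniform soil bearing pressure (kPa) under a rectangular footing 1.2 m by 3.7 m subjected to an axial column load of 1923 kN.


A = 1.2 * 3.7 = 4.44 m^2
q = P / A = 1923 / 4.44
= 433.1081 kPa

433.1081 kPa


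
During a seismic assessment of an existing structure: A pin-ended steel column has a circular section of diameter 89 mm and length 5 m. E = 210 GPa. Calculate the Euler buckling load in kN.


I = pi * d^4 / 64 = 3079852.55 mm^4
L = 5000.0 mm
P_cr = pi^2 * E * I / L^2
= 9.8696 * 210000.0 * 3079852.55 / 5000.0^2
= 255334.18 N = 255.3342 kN

255.3342 kN


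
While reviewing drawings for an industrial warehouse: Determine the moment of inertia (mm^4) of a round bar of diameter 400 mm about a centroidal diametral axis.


r = d / 2 = 400 / 2 = 200.0 mm
I = pi * r^4 / 4 = pi * 200.0^4 / 4
= 1256637061.44 mm^4

1256637061.44 mm^4


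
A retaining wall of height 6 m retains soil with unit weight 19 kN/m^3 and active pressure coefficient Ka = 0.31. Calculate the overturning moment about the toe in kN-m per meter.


Pa = 0.5 * Ka * gamma * H^2
= 0.5 * 0.31 * 19 * 6^2
= 106.02 kN/m
Arm = H / 3 = 6 / 3 = 2.0 m
Mo = Pa * arm = Pa * H / 3 = 106.02 * 6 / 3 = 212.04 kN-m/m

212.04 kN-m/m


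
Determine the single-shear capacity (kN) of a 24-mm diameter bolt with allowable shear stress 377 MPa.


A = pi * d^2 / 4 = pi * 24^2 / 4 = 452.3893 mm^2
V = f_v * A / 1000 = 377 * 452.3893 / 1000
= 170.5508 kN

170.5508 kN


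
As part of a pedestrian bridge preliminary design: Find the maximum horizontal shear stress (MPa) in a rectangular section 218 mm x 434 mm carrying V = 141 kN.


A = b * h = 218 * 434 = 94612 mm^2
V = 141 kN = 141000.0 N
tau_max = 1.5 * V / A = 1.5 * 141000.0 / 94612
= 2.2354 MPa

2.2354 MPa


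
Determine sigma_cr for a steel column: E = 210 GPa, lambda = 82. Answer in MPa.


sigma_cr = pi^2 * E / lambda^2
= 9.8696 * 210000.0 / 82^2
= 9.8696 * 210000.0 / 6724
= 308.2417 MPa

308.2417 MPa


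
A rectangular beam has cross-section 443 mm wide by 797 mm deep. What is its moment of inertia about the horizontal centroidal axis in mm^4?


I = b * h^3 / 12
= 443 * 797^3 / 12
= 443 * 506261573 / 12
= 18689489736.58 mm^4

18689489736.58 mm^4


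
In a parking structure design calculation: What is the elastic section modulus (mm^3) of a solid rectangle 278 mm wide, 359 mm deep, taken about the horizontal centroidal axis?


S = b * h^2 / 6
= 278 * 359^2 / 6
= 278 * 128881 / 6
= 5971486.33 mm^3

5971486.33 mm^3


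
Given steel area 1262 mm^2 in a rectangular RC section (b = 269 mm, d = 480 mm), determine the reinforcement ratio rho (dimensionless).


rho = As / (b * d)
= 1262 / (269 * 480)
= 1262 / 129120
= 0.009774 (dimensionless)

0.009774 (dimensionless)


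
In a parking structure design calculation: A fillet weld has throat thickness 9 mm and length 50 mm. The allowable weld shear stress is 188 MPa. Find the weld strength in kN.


Strength = throat * length * allowable stress
= 9 * 50 * 188 N
= 84600 N
= 84.6 kN

84.6 kN


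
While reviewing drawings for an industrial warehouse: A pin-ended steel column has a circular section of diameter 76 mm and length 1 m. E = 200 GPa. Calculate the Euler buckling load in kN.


I = pi * d^4 / 64 = 1637661.98 mm^4
L = 1000.0 mm
P_cr = pi^2 * E * I / L^2
= 9.8696 * 200000.0 * 1637661.98 / 1000.0^2
= 3232615.19 N = 3232.6152 kN

3232.6152 kN


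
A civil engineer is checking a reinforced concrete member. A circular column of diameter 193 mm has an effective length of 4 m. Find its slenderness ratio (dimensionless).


Radius of gyration r = d / 4 = 193 / 4 = 48.25 mm
L_eff = 4000.0 mm
Slenderness ratio = L / r = 4000.0 / 48.25 = 82.9 (dimensionless)

82.9 (dimensionless)


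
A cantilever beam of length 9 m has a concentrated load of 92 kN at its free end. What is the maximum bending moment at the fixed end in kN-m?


For a cantilever with a point load at the free end:
M_max = P * L = 92 * 9 = 828 kN-m

828 kN-m


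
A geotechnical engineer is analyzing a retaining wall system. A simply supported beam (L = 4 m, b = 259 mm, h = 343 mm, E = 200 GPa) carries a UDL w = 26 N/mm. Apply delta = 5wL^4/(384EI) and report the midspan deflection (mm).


I = 259 * 343^3 / 12 = 870965351.08 mm^4
L = 4000.0 mm, w = 26 N/mm, E = 200000.0 MPa
delta = 5 * w * L^4 / (384 * E * I)
= 5 * 26 * 4000.0^4 / (384 * 200000.0 * 870965351.08)
= 0.4975 mm

0.4975 mm


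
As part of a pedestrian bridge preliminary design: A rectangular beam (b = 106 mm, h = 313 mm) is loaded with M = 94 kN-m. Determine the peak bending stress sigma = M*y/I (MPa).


I = b * h^3 / 12 = 106 * 313^3 / 12 = 270867956.83 mm^4
y = h / 2 = 313 / 2 = 156.5 mm
M = 94 kN-m = 94000000.0 N-mm
sigma = M * y / I = 94000000.0 * 156.5 / 270867956.83
= 54.31 MPa

54.31 MPa


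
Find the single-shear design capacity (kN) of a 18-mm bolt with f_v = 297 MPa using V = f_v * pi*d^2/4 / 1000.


A = pi * d^2 / 4 = pi * 18^2 / 4 = 254.469 mm^2
V = f_v * A / 1000 = 297 * 254.469 / 1000
= 75.5773 kN

75.5773 kN


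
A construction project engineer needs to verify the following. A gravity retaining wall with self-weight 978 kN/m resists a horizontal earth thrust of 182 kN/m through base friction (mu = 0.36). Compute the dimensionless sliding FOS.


Resisting force = mu * W = 0.36 * 978 = 352.08 kN/m
FOS = Resisting / Driving = 352.08 / 182
= 1.9345 (dimensionless)

1.9345 (dimensionless)


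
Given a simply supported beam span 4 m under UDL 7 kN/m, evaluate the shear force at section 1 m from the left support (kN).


R_A = w * L / 2 = 7 * 4 / 2 = 14.0 kN
V(x) = R_A - w * x = 14.0 - 7 * 1
= 7.0 kN

7.0 kN


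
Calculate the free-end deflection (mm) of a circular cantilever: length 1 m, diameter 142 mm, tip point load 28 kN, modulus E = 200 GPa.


I = pi * d^4 / 64 = pi * 142^4 / 64 = 19958287.59 mm^4
L = 1000.0 mm, P = 28000.0 N, E = 200000.0 MPa
delta = P * L^3 / (3 * E * I)
= 28000.0 * 1000.0^3 / (3 * 200000.0 * 19958287.59)
= 2.3382 mm

2.3382 mm


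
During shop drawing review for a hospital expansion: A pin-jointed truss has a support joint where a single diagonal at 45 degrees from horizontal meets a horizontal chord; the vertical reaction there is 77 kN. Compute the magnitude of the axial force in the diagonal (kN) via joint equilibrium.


At the joint, only the diagonal has a vertical component, so vertical equilibrium gives:
F * sin(45) = 77
F = 77 / sin(45)
= 77 / 0.707107
= 108.89 kN

108.89 kN


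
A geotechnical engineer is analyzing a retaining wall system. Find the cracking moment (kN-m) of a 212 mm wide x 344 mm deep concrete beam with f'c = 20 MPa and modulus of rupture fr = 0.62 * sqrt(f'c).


fr = 0.62 * sqrt(20) = 0.62 * 4.4721 = 2.7727 MPa
I = 212 * 344^3 / 12 = 719167317.33 mm^4
y_t = 172.0 mm
M_cr = fr * I / y_t = 2.7727 * 719167317.33 / 172.0 N-mm
= 11.5933 kN-m

11.5933 kN-m


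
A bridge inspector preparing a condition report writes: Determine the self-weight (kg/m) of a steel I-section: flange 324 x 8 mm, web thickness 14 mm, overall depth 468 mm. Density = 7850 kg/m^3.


A_flanges = 2 * 324 * 8 = 5184 mm^2
A_web = (468 - 2 * 8) * 14 = 6328 mm^2
A_total = 5184 + 6328 = 11512 mm^2 = 0.011512 m^2
Weight = rho * A = 7850 * 0.011512 = 90.3692 kg/m

90.3692 kg/m


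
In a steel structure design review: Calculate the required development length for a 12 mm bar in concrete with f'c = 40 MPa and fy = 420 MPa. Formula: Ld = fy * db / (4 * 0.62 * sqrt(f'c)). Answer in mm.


Ld = (fy * db) / (4 * 0.62 * sqrt(f'c))
= (420 * 12) / (4 * 0.62 * sqrt(40))
= 5040 / 15.6849
= 321.33 mm

321.33 mm


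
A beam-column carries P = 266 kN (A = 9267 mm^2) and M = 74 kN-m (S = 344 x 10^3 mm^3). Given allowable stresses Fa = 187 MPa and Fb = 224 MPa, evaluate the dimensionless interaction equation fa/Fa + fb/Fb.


f_a = P / A = 266000.0 / 9267 = 28.704 MPa
f_b = M / S = 74000000.0 / 344000.0 = 215.1163 MPa
Ratio = f_a / Fa + f_b / Fb
= 28.704 / 187 + 215.1163 / 224
= 1.1138 (dimensionless)

1.1138 (dimensionless)


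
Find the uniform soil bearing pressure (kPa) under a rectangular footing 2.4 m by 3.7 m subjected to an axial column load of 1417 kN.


A = 2.4 * 3.7 = 8.88 m^2
q = P / A = 1417 / 8.88
= 159.5721 kPa

159.5721 kPa


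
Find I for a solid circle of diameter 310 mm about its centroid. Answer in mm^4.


r = d / 2 = 310 / 2 = 155.0 mm
I = pi * r^4 / 4 = pi * 155.0^4 / 4
= 453332310.79 mm^4

453332310.79 mm^4


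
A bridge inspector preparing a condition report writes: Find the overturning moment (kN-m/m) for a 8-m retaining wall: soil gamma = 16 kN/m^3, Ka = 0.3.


Pa = 0.5 * Ka * gamma * H^2
= 0.5 * 0.3 * 16 * 8^2
= 153.6 kN/m
Arm = H / 3 = 8 / 3 = 2.6667 m
Mo = Pa * arm = Pa * H / 3 = 153.6 * 8 / 3 = 409.6 kN-m/m

409.6 kN-m/m


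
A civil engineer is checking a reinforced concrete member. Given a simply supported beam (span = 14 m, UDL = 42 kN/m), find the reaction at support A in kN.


Total load = w * L = 42 * 14 = 588 kN
By symmetry, each reaction R = total / 2 = 588 / 2 = 294.0 kN

294.0 kN


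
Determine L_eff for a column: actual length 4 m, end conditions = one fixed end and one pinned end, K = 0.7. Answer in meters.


L_eff = K * L
= 0.7 * 4
= 2.8 m

2.8 m


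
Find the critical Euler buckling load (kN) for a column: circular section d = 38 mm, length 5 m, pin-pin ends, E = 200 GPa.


I = pi * d^4 / 64 = 102353.87 mm^4
L = 5000.0 mm
P_cr = pi^2 * E * I / L^2
= 9.8696 * 200000.0 * 102353.87 / 5000.0^2
= 8081.54 N = 8.0815 kN

8.0815 kN


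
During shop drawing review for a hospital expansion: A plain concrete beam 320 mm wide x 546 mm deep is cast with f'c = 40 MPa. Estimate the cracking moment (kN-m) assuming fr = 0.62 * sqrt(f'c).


fr = 0.62 * sqrt(40) = 0.62 * 6.3246 = 3.9212 MPa
I = 320 * 546^3 / 12 = 4340568960.0 mm^4
y_t = 273.0 mm
M_cr = fr * I / y_t = 3.9212 * 4340568960.0 / 273.0 N-mm
= 62.3456 kN-m

62.3456 kN-m


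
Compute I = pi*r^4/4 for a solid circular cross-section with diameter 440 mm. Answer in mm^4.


r = d / 2 = 440 / 2 = 220.0 mm
I = pi * r^4 / 4 = pi * 220.0^4 / 4
= 1839842321.65 mm^4

1839842321.65 mm^4


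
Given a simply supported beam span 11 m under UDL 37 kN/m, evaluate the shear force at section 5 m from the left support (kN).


R_A = w * L / 2 = 37 * 11 / 2 = 203.5 kN
V(x) = R_A - w * x = 203.5 - 37 * 5
= 18.5 kN

18.5 kN


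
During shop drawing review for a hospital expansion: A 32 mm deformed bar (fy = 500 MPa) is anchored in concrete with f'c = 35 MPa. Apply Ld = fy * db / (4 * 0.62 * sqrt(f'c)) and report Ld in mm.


Ld = (fy * db) / (4 * 0.62 * sqrt(f'c))
= (500 * 32) / (4 * 0.62 * sqrt(35))
= 16000 / 14.6719
= 1090.52 mm

1090.52 mm


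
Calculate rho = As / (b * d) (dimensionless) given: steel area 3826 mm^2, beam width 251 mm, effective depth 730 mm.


rho = As / (b * d)
= 3826 / (251 * 730)
= 3826 / 183230
= 0.020881 (dimensionless)

0.020881 (dimensionless)


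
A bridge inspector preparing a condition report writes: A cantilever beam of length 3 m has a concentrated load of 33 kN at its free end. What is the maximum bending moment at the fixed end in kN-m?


For a cantilever with a point load at the free end:
M_max = P * L = 33 * 3 = 99 kN-m

99 kN-m


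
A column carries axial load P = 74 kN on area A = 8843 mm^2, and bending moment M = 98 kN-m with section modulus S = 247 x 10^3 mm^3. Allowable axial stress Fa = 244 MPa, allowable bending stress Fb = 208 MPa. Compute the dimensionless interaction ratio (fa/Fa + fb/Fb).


f_a = P / A = 74000.0 / 8843 = 8.3682 MPa
f_b = M / S = 98000000.0 / 247000.0 = 396.7611 MPa
Ratio = f_a / Fa + f_b / Fb
= 8.3682 / 244 + 396.7611 / 208
= 1.9418 (dimensionless)

1.9418 (dimensionless)


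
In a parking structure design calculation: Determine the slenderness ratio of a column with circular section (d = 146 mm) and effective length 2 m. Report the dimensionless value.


Radius of gyration r = d / 4 = 146 / 4 = 36.5 mm
L_eff = 2000.0 mm
Slenderness ratio = L / r = 2000.0 / 36.5 = 54.79 (dimensionless)

54.79 (dimensionless)


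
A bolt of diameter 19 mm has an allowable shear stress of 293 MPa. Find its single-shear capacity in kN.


A = pi * d^2 / 4 = pi * 19^2 / 4 = 283.5287 mm^2
V = f_v * A / 1000 = 293 * 283.5287 / 1000
= 83.0739 kN

83.0739 kN


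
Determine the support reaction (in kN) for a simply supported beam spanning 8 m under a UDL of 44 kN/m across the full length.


Total load = w * L = 44 * 8 = 352 kN
By symmetry, each reaction R = total / 2 = 352 / 2 = 176.0 kN

176.0 kN


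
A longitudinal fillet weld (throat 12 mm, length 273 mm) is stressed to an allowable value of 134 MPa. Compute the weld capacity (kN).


Strength = throat * length * allowable stress
= 12 * 273 * 134 N
= 438984 N
= 438.98 kN

438.98 kN


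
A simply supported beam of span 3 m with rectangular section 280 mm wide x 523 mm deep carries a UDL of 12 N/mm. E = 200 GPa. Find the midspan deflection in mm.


I = 280 * 523^3 / 12 = 3337965563.33 mm^4
L = 3000.0 mm, w = 12 N/mm, E = 200000.0 MPa
delta = 5 * w * L^4 / (384 * E * I)
= 5 * 12 * 3000.0^4 / (384 * 200000.0 * 3337965563.33)
= 0.019 mm

0.019 mm


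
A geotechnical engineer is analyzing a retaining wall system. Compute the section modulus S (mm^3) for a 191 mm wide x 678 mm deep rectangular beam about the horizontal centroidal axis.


S = b * h^2 / 6
= 191 * 678^2 / 6
= 191 * 459684 / 6
= 14633274.0 mm^3

14633274.0 mm^3


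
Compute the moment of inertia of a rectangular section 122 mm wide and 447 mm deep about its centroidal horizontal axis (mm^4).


I = b * h^3 / 12
= 122 * 447^3 / 12
= 122 * 89314623 / 12
= 908032000.5 mm^4

908032000.5 mm^4


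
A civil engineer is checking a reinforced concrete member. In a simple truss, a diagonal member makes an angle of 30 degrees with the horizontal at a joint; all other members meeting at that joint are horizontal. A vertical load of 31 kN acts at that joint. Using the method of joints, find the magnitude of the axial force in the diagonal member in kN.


At the joint, only the diagonal has a vertical component, so vertical equilibrium gives:
F * sin(30) = 31
F = 31 / sin(30)
= 31 / 0.5
= 62.0 kN

62.0 kN


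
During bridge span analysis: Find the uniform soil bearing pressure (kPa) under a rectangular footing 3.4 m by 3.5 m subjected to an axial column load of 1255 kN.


A = 3.4 * 3.5 = 11.9 m^2
q = P / A = 1255 / 11.9
= 105.4622 kPa

105.4622 kPa


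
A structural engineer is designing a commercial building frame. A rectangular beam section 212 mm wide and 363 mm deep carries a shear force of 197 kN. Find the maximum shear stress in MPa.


A = b * h = 212 * 363 = 76956 mm^2
V = 197 kN = 197000.0 N
tau_max = 1.5 * V / A = 1.5 * 197000.0 / 76956
= 3.8399 MPa

3.8399 MPa


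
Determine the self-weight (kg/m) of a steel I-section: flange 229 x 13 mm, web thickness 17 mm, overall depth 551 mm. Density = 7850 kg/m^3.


A_flanges = 2 * 229 * 13 = 5954 mm^2
A_web = (551 - 2 * 13) * 17 = 8925 mm^2
A_total = 5954 + 8925 = 14879 mm^2 = 0.014879 m^2
Weight = rho * A = 7850 * 0.014879 = 116.8002 kg/m

116.8002 kg/m


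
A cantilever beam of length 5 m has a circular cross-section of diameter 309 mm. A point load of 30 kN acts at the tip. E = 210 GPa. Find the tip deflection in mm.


I = pi * d^4 / 64 = pi * 309^4 / 64 = 447511104.58 mm^4
L = 5000.0 mm, P = 30000.0 N, E = 210000.0 MPa
delta = P * L^3 / (3 * E * I)
= 30000.0 * 5000.0^3 / (3 * 210000.0 * 447511104.58)
= 13.3011 mm

13.3011 mm


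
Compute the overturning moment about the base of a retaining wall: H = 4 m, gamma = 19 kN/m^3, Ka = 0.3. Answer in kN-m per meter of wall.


Pa = 0.5 * Ka * gamma * H^2
= 0.5 * 0.3 * 19 * 4^2
= 45.6 kN/m
Arm = H / 3 = 4 / 3 = 1.3333 m
Mo = Pa * arm = Pa * H / 3 = 45.6 * 4 / 3 = 60.8 kN-m/m

60.8 kN-m/m


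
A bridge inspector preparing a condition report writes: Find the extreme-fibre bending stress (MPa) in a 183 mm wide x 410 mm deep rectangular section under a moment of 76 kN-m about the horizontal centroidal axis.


I = b * h^3 / 12 = 183 * 410^3 / 12 = 1051045250.0 mm^4
y = h / 2 = 410 / 2 = 205.0 mm
M = 76 kN-m = 76000000.0 N-mm
sigma = M * y / I = 76000000.0 * 205.0 / 1051045250.0
= 14.82 MPa

14.82 MPa


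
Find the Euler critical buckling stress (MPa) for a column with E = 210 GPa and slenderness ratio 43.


sigma_cr = pi^2 * E / lambda^2
= 9.8696 * 210000.0 / 43^2
= 9.8696 * 210000.0 / 1849
= 1120.9394 MPa

1120.9394 MPa


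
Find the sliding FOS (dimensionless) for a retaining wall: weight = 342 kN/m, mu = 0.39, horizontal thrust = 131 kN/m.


Resisting force = mu * W = 0.39 * 342 = 133.38 kN/m
FOS = Resisting / Driving = 133.38 / 131
= 1.0182 (dimensionless)

1.0182 (dimensionless)


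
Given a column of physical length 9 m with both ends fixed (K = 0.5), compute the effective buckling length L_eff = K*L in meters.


L_eff = K * L
= 0.5 * 9
= 4.5 m

4.5 m


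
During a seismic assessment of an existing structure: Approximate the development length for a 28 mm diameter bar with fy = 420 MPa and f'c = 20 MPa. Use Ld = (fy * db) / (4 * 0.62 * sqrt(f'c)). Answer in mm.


Ld = (fy * db) / (4 * 0.62 * sqrt(f'c))
= (420 * 28) / (4 * 0.62 * sqrt(20))
= 11760 / 11.0909
= 1060.33 mm

1060.33 mm


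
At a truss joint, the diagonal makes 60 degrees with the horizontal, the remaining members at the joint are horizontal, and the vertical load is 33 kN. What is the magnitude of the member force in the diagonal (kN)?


At the joint, only the diagonal has a vertical component, so vertical equilibrium gives:
F * sin(60) = 33
F = 33 / sin(60)
= 33 / 0.866025
= 38.11 kN

38.11 kN


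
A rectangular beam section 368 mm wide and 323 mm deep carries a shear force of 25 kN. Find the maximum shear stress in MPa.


A = b * h = 368 * 323 = 118864 mm^2
V = 25 kN = 25000.0 N
tau_max = 1.5 * V / A = 1.5 * 25000.0 / 118864
= 0.3155 MPa

0.3155 MPa


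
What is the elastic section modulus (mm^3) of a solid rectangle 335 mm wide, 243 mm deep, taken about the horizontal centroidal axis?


S = b * h^2 / 6
= 335 * 243^2 / 6
= 335 * 59049 / 6
= 3296902.5 mm^3

3296902.5 mm^3


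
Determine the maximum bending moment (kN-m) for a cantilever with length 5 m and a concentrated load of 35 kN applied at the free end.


For a cantilever with a point load at the free end:
M_max = P * L = 35 * 5 = 175 kN-m

175 kN-m


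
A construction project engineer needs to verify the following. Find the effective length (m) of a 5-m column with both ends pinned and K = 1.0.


L_eff = K * L
= 1.0 * 5
= 5.0 m

5.0 m


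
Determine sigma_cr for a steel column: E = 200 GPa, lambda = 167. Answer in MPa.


sigma_cr = pi^2 * E / lambda^2
= 9.8696 * 200000.0 / 167^2
= 9.8696 * 200000.0 / 27889
= 70.7778 MPa

70.7778 MPa


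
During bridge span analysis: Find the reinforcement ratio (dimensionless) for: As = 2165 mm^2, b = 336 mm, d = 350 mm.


rho = As / (b * d)
= 2165 / (336 * 350)
= 2165 / 117600
= 0.01841 (dimensionless)

0.01841 (dimensionless)


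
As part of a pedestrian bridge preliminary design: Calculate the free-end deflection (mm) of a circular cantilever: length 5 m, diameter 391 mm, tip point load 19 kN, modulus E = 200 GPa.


I = pi * d^4 / 64 = pi * 391^4 / 64 = 1147299827.52 mm^4
L = 5000.0 mm, P = 19000.0 N, E = 200000.0 MPa
delta = P * L^3 / (3 * E * I)
= 19000.0 * 5000.0^3 / (3 * 200000.0 * 1147299827.52)
= 3.4501 mm

3.4501 mm


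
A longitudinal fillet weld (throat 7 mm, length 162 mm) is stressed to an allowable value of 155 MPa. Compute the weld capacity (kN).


Strength = throat * length * allowable stress
= 7 * 162 * 155 N
= 175770 N
= 175.77 kN

175.77 kN


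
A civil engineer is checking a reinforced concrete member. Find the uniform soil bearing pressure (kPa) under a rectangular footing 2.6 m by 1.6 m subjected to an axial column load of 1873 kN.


A = 2.6 * 1.6 = 4.16 m^2
q = P / A = 1873 / 4.16
= 450.2404 kPa

450.2404 kPa


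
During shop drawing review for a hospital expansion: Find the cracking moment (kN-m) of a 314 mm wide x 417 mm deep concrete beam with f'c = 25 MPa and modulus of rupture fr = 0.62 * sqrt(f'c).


fr = 0.62 * sqrt(25) = 0.62 * 5.0 = 3.1 MPa
I = 314 * 417^3 / 12 = 1897389823.5 mm^4
y_t = 208.5 mm
M_cr = fr * I / y_t = 3.1 * 1897389823.5 / 208.5 N-mm
= 28.2106 kN-m

28.2106 kN-m


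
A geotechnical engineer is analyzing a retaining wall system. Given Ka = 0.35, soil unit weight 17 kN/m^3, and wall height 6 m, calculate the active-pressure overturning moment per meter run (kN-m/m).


Pa = 0.5 * Ka * gamma * H^2
= 0.5 * 0.35 * 17 * 6^2
= 107.1 kN/m
Arm = H / 3 = 6 / 3 = 2.0 m
Mo = Pa * arm = Pa * H / 3 = 107.1 * 6 / 3 = 214.2 kN-m/m

214.2 kN-m/m


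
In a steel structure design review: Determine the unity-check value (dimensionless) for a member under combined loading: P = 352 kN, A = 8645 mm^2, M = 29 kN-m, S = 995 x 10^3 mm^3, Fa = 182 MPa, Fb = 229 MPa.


f_a = P / A = 352000.0 / 8645 = 40.7172 MPa
f_b = M / S = 29000000.0 / 995000.0 = 29.1457 MPa
Ratio = f_a / Fa + f_b / Fb
= 40.7172 / 182 + 29.1457 / 229
= 0.351 (dimensionless)

0.351 (dimensionless)


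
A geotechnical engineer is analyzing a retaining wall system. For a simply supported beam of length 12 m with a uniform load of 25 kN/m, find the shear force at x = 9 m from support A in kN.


R_A = w * L / 2 = 25 * 12 / 2 = 150.0 kN
V(x) = R_A - w * x = 150.0 - 25 * 9
= -75.0 kN

-75.0 kN


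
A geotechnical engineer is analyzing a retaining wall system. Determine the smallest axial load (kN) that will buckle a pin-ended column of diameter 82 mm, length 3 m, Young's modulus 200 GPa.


I = pi * d^4 / 64 = 2219347.5 mm^4
L = 3000.0 mm
P_cr = pi^2 * E * I / L^2
= 9.8696 * 200000.0 * 2219347.5 / 3000.0^2
= 486757.37 N = 486.7574 kN

486.7574 kN


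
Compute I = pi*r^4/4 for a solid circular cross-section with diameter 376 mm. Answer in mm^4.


r = d / 2 = 376 / 2 = 188.0 mm
I = pi * r^4 / 4 = pi * 188.0^4 / 4
= 981118078.81 mm^4

981118078.81 mm^4


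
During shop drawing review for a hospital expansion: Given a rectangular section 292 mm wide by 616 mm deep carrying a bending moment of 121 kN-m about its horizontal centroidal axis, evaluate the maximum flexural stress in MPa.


I = b * h^3 / 12 = 292 * 616^3 / 12 = 5687792469.33 mm^4
y = h / 2 = 616 / 2 = 308.0 mm
M = 121 kN-m = 121000000.0 N-mm
sigma = M * y / I = 121000000.0 * 308.0 / 5687792469.33
= 6.55 MPa

6.55 MPa


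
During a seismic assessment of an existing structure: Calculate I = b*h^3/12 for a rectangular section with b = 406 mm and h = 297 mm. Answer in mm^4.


I = b * h^3 / 12
= 406 * 297^3 / 12
= 406 * 26198073 / 12
= 886368136.5 mm^4

886368136.5 mm^4
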